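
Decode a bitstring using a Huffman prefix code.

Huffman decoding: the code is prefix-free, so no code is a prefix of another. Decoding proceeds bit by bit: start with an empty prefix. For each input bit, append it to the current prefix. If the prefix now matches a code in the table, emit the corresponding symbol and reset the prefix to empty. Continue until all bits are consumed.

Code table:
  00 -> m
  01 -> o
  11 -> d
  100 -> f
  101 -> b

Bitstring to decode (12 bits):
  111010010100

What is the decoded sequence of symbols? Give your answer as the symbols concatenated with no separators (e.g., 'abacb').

Answer: dbmbm

Derivation:
Bit 0: prefix='1' (no match yet)
Bit 1: prefix='11' -> emit 'd', reset
Bit 2: prefix='1' (no match yet)
Bit 3: prefix='10' (no match yet)
Bit 4: prefix='101' -> emit 'b', reset
Bit 5: prefix='0' (no match yet)
Bit 6: prefix='00' -> emit 'm', reset
Bit 7: prefix='1' (no match yet)
Bit 8: prefix='10' (no match yet)
Bit 9: prefix='101' -> emit 'b', reset
Bit 10: prefix='0' (no match yet)
Bit 11: prefix='00' -> emit 'm', reset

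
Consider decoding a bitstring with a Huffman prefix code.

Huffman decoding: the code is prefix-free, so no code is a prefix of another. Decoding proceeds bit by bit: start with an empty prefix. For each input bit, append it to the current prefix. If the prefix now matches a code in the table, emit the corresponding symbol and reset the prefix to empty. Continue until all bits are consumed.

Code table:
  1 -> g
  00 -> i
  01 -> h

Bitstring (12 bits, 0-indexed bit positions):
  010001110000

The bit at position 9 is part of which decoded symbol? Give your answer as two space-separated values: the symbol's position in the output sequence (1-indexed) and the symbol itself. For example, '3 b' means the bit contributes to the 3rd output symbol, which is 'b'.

Answer: 6 i

Derivation:
Bit 0: prefix='0' (no match yet)
Bit 1: prefix='01' -> emit 'h', reset
Bit 2: prefix='0' (no match yet)
Bit 3: prefix='00' -> emit 'i', reset
Bit 4: prefix='0' (no match yet)
Bit 5: prefix='01' -> emit 'h', reset
Bit 6: prefix='1' -> emit 'g', reset
Bit 7: prefix='1' -> emit 'g', reset
Bit 8: prefix='0' (no match yet)
Bit 9: prefix='00' -> emit 'i', reset
Bit 10: prefix='0' (no match yet)
Bit 11: prefix='00' -> emit 'i', reset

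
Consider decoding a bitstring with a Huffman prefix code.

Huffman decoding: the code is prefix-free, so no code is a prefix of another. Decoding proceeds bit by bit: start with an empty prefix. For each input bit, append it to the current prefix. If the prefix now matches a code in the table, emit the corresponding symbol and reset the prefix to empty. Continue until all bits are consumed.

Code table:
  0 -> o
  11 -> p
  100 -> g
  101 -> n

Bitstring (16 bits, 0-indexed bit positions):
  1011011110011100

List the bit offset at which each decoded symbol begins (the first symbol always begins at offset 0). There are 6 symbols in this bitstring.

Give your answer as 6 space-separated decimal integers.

Answer: 0 3 6 8 11 13

Derivation:
Bit 0: prefix='1' (no match yet)
Bit 1: prefix='10' (no match yet)
Bit 2: prefix='101' -> emit 'n', reset
Bit 3: prefix='1' (no match yet)
Bit 4: prefix='10' (no match yet)
Bit 5: prefix='101' -> emit 'n', reset
Bit 6: prefix='1' (no match yet)
Bit 7: prefix='11' -> emit 'p', reset
Bit 8: prefix='1' (no match yet)
Bit 9: prefix='10' (no match yet)
Bit 10: prefix='100' -> emit 'g', reset
Bit 11: prefix='1' (no match yet)
Bit 12: prefix='11' -> emit 'p', reset
Bit 13: prefix='1' (no match yet)
Bit 14: prefix='10' (no match yet)
Bit 15: prefix='100' -> emit 'g', reset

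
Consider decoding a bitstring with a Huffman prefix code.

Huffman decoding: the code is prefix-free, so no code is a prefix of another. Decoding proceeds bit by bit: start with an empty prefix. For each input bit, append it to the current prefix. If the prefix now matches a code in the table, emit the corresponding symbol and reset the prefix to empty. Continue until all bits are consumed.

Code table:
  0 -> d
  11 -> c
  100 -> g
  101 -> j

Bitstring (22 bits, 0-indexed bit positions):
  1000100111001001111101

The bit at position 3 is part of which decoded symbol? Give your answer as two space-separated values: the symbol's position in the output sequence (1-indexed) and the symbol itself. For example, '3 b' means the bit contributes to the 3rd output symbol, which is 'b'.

Bit 0: prefix='1' (no match yet)
Bit 1: prefix='10' (no match yet)
Bit 2: prefix='100' -> emit 'g', reset
Bit 3: prefix='0' -> emit 'd', reset
Bit 4: prefix='1' (no match yet)
Bit 5: prefix='10' (no match yet)
Bit 6: prefix='100' -> emit 'g', reset
Bit 7: prefix='1' (no match yet)

Answer: 2 d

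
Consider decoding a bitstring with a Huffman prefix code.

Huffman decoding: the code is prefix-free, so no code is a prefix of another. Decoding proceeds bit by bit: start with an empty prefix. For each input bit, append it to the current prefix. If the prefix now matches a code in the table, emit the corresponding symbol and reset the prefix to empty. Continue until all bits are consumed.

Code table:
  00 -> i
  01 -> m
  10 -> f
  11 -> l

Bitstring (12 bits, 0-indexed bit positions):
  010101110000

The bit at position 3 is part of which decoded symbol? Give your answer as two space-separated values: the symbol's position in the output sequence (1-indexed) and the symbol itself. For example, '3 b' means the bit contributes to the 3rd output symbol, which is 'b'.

Bit 0: prefix='0' (no match yet)
Bit 1: prefix='01' -> emit 'm', reset
Bit 2: prefix='0' (no match yet)
Bit 3: prefix='01' -> emit 'm', reset
Bit 4: prefix='0' (no match yet)
Bit 5: prefix='01' -> emit 'm', reset
Bit 6: prefix='1' (no match yet)
Bit 7: prefix='11' -> emit 'l', reset

Answer: 2 m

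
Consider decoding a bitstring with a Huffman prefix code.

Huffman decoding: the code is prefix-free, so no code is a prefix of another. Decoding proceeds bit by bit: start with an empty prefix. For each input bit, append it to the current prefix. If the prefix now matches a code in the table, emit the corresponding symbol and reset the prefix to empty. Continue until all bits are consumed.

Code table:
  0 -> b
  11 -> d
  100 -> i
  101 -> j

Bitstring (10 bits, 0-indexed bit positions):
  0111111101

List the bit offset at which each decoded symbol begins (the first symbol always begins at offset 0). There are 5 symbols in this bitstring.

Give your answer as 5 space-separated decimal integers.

Bit 0: prefix='0' -> emit 'b', reset
Bit 1: prefix='1' (no match yet)
Bit 2: prefix='11' -> emit 'd', reset
Bit 3: prefix='1' (no match yet)
Bit 4: prefix='11' -> emit 'd', reset
Bit 5: prefix='1' (no match yet)
Bit 6: prefix='11' -> emit 'd', reset
Bit 7: prefix='1' (no match yet)
Bit 8: prefix='10' (no match yet)
Bit 9: prefix='101' -> emit 'j', reset

Answer: 0 1 3 5 7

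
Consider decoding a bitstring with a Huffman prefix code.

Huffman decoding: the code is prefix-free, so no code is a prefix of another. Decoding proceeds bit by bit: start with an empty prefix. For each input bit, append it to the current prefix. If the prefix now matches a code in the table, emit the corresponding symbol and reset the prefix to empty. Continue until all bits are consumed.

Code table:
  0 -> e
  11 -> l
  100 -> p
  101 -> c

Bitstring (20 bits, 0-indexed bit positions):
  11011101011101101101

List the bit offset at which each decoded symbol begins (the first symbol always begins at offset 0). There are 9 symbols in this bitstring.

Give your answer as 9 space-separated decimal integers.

Bit 0: prefix='1' (no match yet)
Bit 1: prefix='11' -> emit 'l', reset
Bit 2: prefix='0' -> emit 'e', reset
Bit 3: prefix='1' (no match yet)
Bit 4: prefix='11' -> emit 'l', reset
Bit 5: prefix='1' (no match yet)
Bit 6: prefix='10' (no match yet)
Bit 7: prefix='101' -> emit 'c', reset
Bit 8: prefix='0' -> emit 'e', reset
Bit 9: prefix='1' (no match yet)
Bit 10: prefix='11' -> emit 'l', reset
Bit 11: prefix='1' (no match yet)
Bit 12: prefix='10' (no match yet)
Bit 13: prefix='101' -> emit 'c', reset
Bit 14: prefix='1' (no match yet)
Bit 15: prefix='10' (no match yet)
Bit 16: prefix='101' -> emit 'c', reset
Bit 17: prefix='1' (no match yet)
Bit 18: prefix='10' (no match yet)
Bit 19: prefix='101' -> emit 'c', reset

Answer: 0 2 3 5 8 9 11 14 17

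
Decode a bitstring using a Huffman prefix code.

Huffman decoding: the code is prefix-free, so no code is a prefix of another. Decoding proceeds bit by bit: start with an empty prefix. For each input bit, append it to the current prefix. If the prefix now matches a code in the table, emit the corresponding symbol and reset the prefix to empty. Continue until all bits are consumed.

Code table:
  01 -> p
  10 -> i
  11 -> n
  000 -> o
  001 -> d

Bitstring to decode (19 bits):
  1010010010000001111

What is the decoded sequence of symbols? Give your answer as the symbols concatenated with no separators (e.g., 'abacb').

Answer: iipdoonn

Derivation:
Bit 0: prefix='1' (no match yet)
Bit 1: prefix='10' -> emit 'i', reset
Bit 2: prefix='1' (no match yet)
Bit 3: prefix='10' -> emit 'i', reset
Bit 4: prefix='0' (no match yet)
Bit 5: prefix='01' -> emit 'p', reset
Bit 6: prefix='0' (no match yet)
Bit 7: prefix='00' (no match yet)
Bit 8: prefix='001' -> emit 'd', reset
Bit 9: prefix='0' (no match yet)
Bit 10: prefix='00' (no match yet)
Bit 11: prefix='000' -> emit 'o', reset
Bit 12: prefix='0' (no match yet)
Bit 13: prefix='00' (no match yet)
Bit 14: prefix='000' -> emit 'o', reset
Bit 15: prefix='1' (no match yet)
Bit 16: prefix='11' -> emit 'n', reset
Bit 17: prefix='1' (no match yet)
Bit 18: prefix='11' -> emit 'n', reset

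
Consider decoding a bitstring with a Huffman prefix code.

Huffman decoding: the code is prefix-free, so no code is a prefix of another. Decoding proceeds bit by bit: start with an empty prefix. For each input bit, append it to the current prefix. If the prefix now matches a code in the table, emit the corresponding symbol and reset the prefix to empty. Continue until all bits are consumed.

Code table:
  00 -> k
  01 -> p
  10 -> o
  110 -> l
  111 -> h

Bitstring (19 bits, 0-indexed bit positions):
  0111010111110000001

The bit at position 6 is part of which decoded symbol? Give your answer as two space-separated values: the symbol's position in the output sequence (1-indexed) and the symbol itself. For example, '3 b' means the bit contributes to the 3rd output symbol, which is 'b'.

Bit 0: prefix='0' (no match yet)
Bit 1: prefix='01' -> emit 'p', reset
Bit 2: prefix='1' (no match yet)
Bit 3: prefix='11' (no match yet)
Bit 4: prefix='110' -> emit 'l', reset
Bit 5: prefix='1' (no match yet)
Bit 6: prefix='10' -> emit 'o', reset
Bit 7: prefix='1' (no match yet)
Bit 8: prefix='11' (no match yet)
Bit 9: prefix='111' -> emit 'h', reset
Bit 10: prefix='1' (no match yet)

Answer: 3 o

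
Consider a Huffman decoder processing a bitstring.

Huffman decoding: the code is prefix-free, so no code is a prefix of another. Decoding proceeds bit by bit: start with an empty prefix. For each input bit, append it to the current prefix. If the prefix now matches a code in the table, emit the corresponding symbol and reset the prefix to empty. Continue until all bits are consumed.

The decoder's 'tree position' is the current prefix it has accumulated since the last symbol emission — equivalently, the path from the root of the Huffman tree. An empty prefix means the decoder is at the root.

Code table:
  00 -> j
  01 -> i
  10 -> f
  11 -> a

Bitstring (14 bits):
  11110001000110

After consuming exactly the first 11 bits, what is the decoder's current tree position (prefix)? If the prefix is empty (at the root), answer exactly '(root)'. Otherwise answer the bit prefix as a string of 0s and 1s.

Answer: 0

Derivation:
Bit 0: prefix='1' (no match yet)
Bit 1: prefix='11' -> emit 'a', reset
Bit 2: prefix='1' (no match yet)
Bit 3: prefix='11' -> emit 'a', reset
Bit 4: prefix='0' (no match yet)
Bit 5: prefix='00' -> emit 'j', reset
Bit 6: prefix='0' (no match yet)
Bit 7: prefix='01' -> emit 'i', reset
Bit 8: prefix='0' (no match yet)
Bit 9: prefix='00' -> emit 'j', reset
Bit 10: prefix='0' (no match yet)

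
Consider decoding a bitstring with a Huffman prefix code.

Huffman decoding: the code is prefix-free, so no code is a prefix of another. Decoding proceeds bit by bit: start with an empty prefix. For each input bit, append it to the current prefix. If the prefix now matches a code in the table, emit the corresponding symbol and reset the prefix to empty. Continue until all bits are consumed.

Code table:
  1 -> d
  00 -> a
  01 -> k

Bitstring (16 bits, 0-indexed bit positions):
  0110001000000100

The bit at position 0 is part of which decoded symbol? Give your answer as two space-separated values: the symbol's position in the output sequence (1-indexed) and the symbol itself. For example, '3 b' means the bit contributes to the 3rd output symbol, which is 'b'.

Answer: 1 k

Derivation:
Bit 0: prefix='0' (no match yet)
Bit 1: prefix='01' -> emit 'k', reset
Bit 2: prefix='1' -> emit 'd', reset
Bit 3: prefix='0' (no match yet)
Bit 4: prefix='00' -> emit 'a', reset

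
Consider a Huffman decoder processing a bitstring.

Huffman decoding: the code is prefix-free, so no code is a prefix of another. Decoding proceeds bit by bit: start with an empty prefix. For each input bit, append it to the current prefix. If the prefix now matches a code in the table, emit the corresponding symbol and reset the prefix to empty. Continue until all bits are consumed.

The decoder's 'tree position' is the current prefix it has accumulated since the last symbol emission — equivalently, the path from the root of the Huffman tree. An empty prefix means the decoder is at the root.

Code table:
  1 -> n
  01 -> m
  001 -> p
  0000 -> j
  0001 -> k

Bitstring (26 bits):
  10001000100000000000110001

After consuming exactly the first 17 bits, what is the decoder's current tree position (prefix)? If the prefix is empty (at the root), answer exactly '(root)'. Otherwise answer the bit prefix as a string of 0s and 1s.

Bit 0: prefix='1' -> emit 'n', reset
Bit 1: prefix='0' (no match yet)
Bit 2: prefix='00' (no match yet)
Bit 3: prefix='000' (no match yet)
Bit 4: prefix='0001' -> emit 'k', reset
Bit 5: prefix='0' (no match yet)
Bit 6: prefix='00' (no match yet)
Bit 7: prefix='000' (no match yet)
Bit 8: prefix='0001' -> emit 'k', reset
Bit 9: prefix='0' (no match yet)
Bit 10: prefix='00' (no match yet)
Bit 11: prefix='000' (no match yet)
Bit 12: prefix='0000' -> emit 'j', reset
Bit 13: prefix='0' (no match yet)
Bit 14: prefix='00' (no match yet)
Bit 15: prefix='000' (no match yet)
Bit 16: prefix='0000' -> emit 'j', reset

Answer: (root)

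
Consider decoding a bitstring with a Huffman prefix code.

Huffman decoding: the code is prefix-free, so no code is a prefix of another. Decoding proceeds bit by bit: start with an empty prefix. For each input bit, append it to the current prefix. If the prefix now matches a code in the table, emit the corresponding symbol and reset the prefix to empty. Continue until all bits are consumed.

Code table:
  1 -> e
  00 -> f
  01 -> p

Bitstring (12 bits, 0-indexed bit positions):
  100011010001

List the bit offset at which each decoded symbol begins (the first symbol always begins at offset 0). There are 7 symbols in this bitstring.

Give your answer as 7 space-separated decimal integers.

Bit 0: prefix='1' -> emit 'e', reset
Bit 1: prefix='0' (no match yet)
Bit 2: prefix='00' -> emit 'f', reset
Bit 3: prefix='0' (no match yet)
Bit 4: prefix='01' -> emit 'p', reset
Bit 5: prefix='1' -> emit 'e', reset
Bit 6: prefix='0' (no match yet)
Bit 7: prefix='01' -> emit 'p', reset
Bit 8: prefix='0' (no match yet)
Bit 9: prefix='00' -> emit 'f', reset
Bit 10: prefix='0' (no match yet)
Bit 11: prefix='01' -> emit 'p', reset

Answer: 0 1 3 5 6 8 10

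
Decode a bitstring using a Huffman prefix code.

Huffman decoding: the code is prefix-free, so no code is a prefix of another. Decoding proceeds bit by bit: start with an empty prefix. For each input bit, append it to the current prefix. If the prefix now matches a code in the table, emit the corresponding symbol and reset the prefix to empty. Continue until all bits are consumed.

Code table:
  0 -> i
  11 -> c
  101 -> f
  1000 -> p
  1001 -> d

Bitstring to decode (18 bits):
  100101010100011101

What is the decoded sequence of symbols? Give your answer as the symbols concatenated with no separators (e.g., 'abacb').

Bit 0: prefix='1' (no match yet)
Bit 1: prefix='10' (no match yet)
Bit 2: prefix='100' (no match yet)
Bit 3: prefix='1001' -> emit 'd', reset
Bit 4: prefix='0' -> emit 'i', reset
Bit 5: prefix='1' (no match yet)
Bit 6: prefix='10' (no match yet)
Bit 7: prefix='101' -> emit 'f', reset
Bit 8: prefix='0' -> emit 'i', reset
Bit 9: prefix='1' (no match yet)
Bit 10: prefix='10' (no match yet)
Bit 11: prefix='100' (no match yet)
Bit 12: prefix='1000' -> emit 'p', reset
Bit 13: prefix='1' (no match yet)
Bit 14: prefix='11' -> emit 'c', reset
Bit 15: prefix='1' (no match yet)
Bit 16: prefix='10' (no match yet)
Bit 17: prefix='101' -> emit 'f', reset

Answer: difipcf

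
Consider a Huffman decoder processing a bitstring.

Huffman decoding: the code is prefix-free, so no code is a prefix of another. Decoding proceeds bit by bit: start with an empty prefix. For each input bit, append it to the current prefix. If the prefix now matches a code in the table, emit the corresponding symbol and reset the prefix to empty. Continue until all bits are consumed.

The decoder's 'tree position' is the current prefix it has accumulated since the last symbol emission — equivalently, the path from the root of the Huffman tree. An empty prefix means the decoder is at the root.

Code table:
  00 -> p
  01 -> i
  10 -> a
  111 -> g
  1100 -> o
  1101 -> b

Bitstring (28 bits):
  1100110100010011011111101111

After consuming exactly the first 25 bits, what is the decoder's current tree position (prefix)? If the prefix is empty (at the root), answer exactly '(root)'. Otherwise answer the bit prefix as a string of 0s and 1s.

Answer: (root)

Derivation:
Bit 0: prefix='1' (no match yet)
Bit 1: prefix='11' (no match yet)
Bit 2: prefix='110' (no match yet)
Bit 3: prefix='1100' -> emit 'o', reset
Bit 4: prefix='1' (no match yet)
Bit 5: prefix='11' (no match yet)
Bit 6: prefix='110' (no match yet)
Bit 7: prefix='1101' -> emit 'b', reset
Bit 8: prefix='0' (no match yet)
Bit 9: prefix='00' -> emit 'p', reset
Bit 10: prefix='0' (no match yet)
Bit 11: prefix='01' -> emit 'i', reset
Bit 12: prefix='0' (no match yet)
Bit 13: prefix='00' -> emit 'p', reset
Bit 14: prefix='1' (no match yet)
Bit 15: prefix='11' (no match yet)
Bit 16: prefix='110' (no match yet)
Bit 17: prefix='1101' -> emit 'b', reset
Bit 18: prefix='1' (no match yet)
Bit 19: prefix='11' (no match yet)
Bit 20: prefix='111' -> emit 'g', reset
Bit 21: prefix='1' (no match yet)
Bit 22: prefix='11' (no match yet)
Bit 23: prefix='110' (no match yet)
Bit 24: prefix='1101' -> emit 'b', reset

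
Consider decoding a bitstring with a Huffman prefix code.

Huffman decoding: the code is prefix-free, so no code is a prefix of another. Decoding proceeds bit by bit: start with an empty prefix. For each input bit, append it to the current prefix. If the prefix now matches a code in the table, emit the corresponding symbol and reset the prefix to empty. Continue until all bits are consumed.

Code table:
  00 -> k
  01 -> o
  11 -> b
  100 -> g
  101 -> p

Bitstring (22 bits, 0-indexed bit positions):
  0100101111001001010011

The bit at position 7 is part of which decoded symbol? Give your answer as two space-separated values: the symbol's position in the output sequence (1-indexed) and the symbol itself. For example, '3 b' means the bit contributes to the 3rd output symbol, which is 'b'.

Bit 0: prefix='0' (no match yet)
Bit 1: prefix='01' -> emit 'o', reset
Bit 2: prefix='0' (no match yet)
Bit 3: prefix='00' -> emit 'k', reset
Bit 4: prefix='1' (no match yet)
Bit 5: prefix='10' (no match yet)
Bit 6: prefix='101' -> emit 'p', reset
Bit 7: prefix='1' (no match yet)
Bit 8: prefix='11' -> emit 'b', reset
Bit 9: prefix='1' (no match yet)
Bit 10: prefix='10' (no match yet)
Bit 11: prefix='100' -> emit 'g', reset

Answer: 4 b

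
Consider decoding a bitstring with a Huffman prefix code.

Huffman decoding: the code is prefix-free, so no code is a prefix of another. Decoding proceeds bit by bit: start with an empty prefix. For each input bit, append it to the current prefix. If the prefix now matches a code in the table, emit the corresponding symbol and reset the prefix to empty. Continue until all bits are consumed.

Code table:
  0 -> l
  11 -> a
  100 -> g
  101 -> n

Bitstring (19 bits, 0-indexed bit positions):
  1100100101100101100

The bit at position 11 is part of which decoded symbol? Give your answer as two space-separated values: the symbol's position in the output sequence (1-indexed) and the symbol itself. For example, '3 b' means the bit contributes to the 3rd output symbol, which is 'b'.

Bit 0: prefix='1' (no match yet)
Bit 1: prefix='11' -> emit 'a', reset
Bit 2: prefix='0' -> emit 'l', reset
Bit 3: prefix='0' -> emit 'l', reset
Bit 4: prefix='1' (no match yet)
Bit 5: prefix='10' (no match yet)
Bit 6: prefix='100' -> emit 'g', reset
Bit 7: prefix='1' (no match yet)
Bit 8: prefix='10' (no match yet)
Bit 9: prefix='101' -> emit 'n', reset
Bit 10: prefix='1' (no match yet)
Bit 11: prefix='10' (no match yet)
Bit 12: prefix='100' -> emit 'g', reset
Bit 13: prefix='1' (no match yet)
Bit 14: prefix='10' (no match yet)
Bit 15: prefix='101' -> emit 'n', reset

Answer: 6 g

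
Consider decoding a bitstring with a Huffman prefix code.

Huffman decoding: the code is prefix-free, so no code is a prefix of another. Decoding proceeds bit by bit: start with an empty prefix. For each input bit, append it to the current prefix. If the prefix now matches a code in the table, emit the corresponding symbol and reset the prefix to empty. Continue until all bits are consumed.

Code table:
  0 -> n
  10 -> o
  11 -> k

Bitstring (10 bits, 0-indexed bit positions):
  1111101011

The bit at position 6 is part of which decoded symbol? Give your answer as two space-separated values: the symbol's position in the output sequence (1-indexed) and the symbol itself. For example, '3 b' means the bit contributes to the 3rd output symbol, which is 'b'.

Answer: 4 o

Derivation:
Bit 0: prefix='1' (no match yet)
Bit 1: prefix='11' -> emit 'k', reset
Bit 2: prefix='1' (no match yet)
Bit 3: prefix='11' -> emit 'k', reset
Bit 4: prefix='1' (no match yet)
Bit 5: prefix='10' -> emit 'o', reset
Bit 6: prefix='1' (no match yet)
Bit 7: prefix='10' -> emit 'o', reset
Bit 8: prefix='1' (no match yet)
Bit 9: prefix='11' -> emit 'k', reset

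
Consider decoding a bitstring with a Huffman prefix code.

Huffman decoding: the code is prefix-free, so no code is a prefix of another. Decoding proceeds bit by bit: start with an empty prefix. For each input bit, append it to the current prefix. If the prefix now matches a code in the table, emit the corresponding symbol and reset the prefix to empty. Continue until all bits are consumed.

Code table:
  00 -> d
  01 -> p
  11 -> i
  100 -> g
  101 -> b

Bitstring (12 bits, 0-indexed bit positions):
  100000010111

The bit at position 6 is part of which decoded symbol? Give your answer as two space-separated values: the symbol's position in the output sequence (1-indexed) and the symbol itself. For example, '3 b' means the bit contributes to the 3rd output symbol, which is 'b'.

Bit 0: prefix='1' (no match yet)
Bit 1: prefix='10' (no match yet)
Bit 2: prefix='100' -> emit 'g', reset
Bit 3: prefix='0' (no match yet)
Bit 4: prefix='00' -> emit 'd', reset
Bit 5: prefix='0' (no match yet)
Bit 6: prefix='00' -> emit 'd', reset
Bit 7: prefix='1' (no match yet)
Bit 8: prefix='10' (no match yet)
Bit 9: prefix='101' -> emit 'b', reset
Bit 10: prefix='1' (no match yet)

Answer: 3 d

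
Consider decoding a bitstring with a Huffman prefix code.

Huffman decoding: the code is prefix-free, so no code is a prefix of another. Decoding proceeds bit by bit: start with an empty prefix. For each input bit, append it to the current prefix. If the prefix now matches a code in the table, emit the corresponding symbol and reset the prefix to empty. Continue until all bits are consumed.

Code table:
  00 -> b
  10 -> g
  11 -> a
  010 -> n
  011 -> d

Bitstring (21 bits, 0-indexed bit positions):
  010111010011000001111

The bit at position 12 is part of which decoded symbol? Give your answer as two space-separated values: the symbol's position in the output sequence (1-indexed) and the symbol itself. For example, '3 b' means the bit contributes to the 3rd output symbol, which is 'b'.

Bit 0: prefix='0' (no match yet)
Bit 1: prefix='01' (no match yet)
Bit 2: prefix='010' -> emit 'n', reset
Bit 3: prefix='1' (no match yet)
Bit 4: prefix='11' -> emit 'a', reset
Bit 5: prefix='1' (no match yet)
Bit 6: prefix='10' -> emit 'g', reset
Bit 7: prefix='1' (no match yet)
Bit 8: prefix='10' -> emit 'g', reset
Bit 9: prefix='0' (no match yet)
Bit 10: prefix='01' (no match yet)
Bit 11: prefix='011' -> emit 'd', reset
Bit 12: prefix='0' (no match yet)
Bit 13: prefix='00' -> emit 'b', reset
Bit 14: prefix='0' (no match yet)
Bit 15: prefix='00' -> emit 'b', reset
Bit 16: prefix='0' (no match yet)

Answer: 6 b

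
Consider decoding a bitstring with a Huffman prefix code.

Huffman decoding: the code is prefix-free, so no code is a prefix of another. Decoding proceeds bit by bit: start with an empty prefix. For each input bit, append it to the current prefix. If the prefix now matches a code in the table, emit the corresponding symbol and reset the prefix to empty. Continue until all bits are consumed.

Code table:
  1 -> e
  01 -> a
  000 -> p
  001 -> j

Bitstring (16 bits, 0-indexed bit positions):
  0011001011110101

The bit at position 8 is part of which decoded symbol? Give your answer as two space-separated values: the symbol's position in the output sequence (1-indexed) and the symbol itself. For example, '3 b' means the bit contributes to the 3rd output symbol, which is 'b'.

Answer: 4 a

Derivation:
Bit 0: prefix='0' (no match yet)
Bit 1: prefix='00' (no match yet)
Bit 2: prefix='001' -> emit 'j', reset
Bit 3: prefix='1' -> emit 'e', reset
Bit 4: prefix='0' (no match yet)
Bit 5: prefix='00' (no match yet)
Bit 6: prefix='001' -> emit 'j', reset
Bit 7: prefix='0' (no match yet)
Bit 8: prefix='01' -> emit 'a', reset
Bit 9: prefix='1' -> emit 'e', reset
Bit 10: prefix='1' -> emit 'e', reset
Bit 11: prefix='1' -> emit 'e', reset
Bit 12: prefix='0' (no match yet)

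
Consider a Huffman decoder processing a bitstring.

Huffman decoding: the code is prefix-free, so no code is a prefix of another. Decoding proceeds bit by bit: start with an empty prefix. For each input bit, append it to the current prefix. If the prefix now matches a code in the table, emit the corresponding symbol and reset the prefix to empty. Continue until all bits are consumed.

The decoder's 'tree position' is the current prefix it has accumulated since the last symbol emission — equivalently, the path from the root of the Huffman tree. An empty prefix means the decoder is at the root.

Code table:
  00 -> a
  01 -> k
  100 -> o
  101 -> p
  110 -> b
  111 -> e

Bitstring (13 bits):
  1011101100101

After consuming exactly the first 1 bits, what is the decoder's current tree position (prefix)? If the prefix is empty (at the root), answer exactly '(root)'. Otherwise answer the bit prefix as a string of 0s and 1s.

Answer: 1

Derivation:
Bit 0: prefix='1' (no match yet)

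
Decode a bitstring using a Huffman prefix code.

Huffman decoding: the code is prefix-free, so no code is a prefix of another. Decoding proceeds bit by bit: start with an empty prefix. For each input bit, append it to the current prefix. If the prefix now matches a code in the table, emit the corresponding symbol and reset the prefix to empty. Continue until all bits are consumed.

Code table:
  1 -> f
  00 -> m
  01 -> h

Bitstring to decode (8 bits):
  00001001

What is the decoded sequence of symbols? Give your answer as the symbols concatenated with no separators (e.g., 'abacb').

Bit 0: prefix='0' (no match yet)
Bit 1: prefix='00' -> emit 'm', reset
Bit 2: prefix='0' (no match yet)
Bit 3: prefix='00' -> emit 'm', reset
Bit 4: prefix='1' -> emit 'f', reset
Bit 5: prefix='0' (no match yet)
Bit 6: prefix='00' -> emit 'm', reset
Bit 7: prefix='1' -> emit 'f', reset

Answer: mmfmf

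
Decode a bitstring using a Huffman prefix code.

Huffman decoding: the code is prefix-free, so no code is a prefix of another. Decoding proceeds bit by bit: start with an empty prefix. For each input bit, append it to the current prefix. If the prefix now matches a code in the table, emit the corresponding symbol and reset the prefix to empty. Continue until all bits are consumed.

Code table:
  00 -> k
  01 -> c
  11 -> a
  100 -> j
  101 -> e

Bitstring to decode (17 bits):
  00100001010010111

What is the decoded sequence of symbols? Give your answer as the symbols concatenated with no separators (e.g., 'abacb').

Bit 0: prefix='0' (no match yet)
Bit 1: prefix='00' -> emit 'k', reset
Bit 2: prefix='1' (no match yet)
Bit 3: prefix='10' (no match yet)
Bit 4: prefix='100' -> emit 'j', reset
Bit 5: prefix='0' (no match yet)
Bit 6: prefix='00' -> emit 'k', reset
Bit 7: prefix='1' (no match yet)
Bit 8: prefix='10' (no match yet)
Bit 9: prefix='101' -> emit 'e', reset
Bit 10: prefix='0' (no match yet)
Bit 11: prefix='00' -> emit 'k', reset
Bit 12: prefix='1' (no match yet)
Bit 13: prefix='10' (no match yet)
Bit 14: prefix='101' -> emit 'e', reset
Bit 15: prefix='1' (no match yet)
Bit 16: prefix='11' -> emit 'a', reset

Answer: kjkekea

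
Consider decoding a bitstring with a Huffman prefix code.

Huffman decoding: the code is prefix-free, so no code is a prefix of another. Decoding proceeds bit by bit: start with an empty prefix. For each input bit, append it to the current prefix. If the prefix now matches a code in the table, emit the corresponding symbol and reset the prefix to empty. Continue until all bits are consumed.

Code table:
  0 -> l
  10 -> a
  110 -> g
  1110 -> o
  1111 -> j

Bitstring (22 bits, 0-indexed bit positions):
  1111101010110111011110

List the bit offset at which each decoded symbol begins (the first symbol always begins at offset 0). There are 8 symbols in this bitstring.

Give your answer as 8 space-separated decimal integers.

Bit 0: prefix='1' (no match yet)
Bit 1: prefix='11' (no match yet)
Bit 2: prefix='111' (no match yet)
Bit 3: prefix='1111' -> emit 'j', reset
Bit 4: prefix='1' (no match yet)
Bit 5: prefix='10' -> emit 'a', reset
Bit 6: prefix='1' (no match yet)
Bit 7: prefix='10' -> emit 'a', reset
Bit 8: prefix='1' (no match yet)
Bit 9: prefix='10' -> emit 'a', reset
Bit 10: prefix='1' (no match yet)
Bit 11: prefix='11' (no match yet)
Bit 12: prefix='110' -> emit 'g', reset
Bit 13: prefix='1' (no match yet)
Bit 14: prefix='11' (no match yet)
Bit 15: prefix='111' (no match yet)
Bit 16: prefix='1110' -> emit 'o', reset
Bit 17: prefix='1' (no match yet)
Bit 18: prefix='11' (no match yet)
Bit 19: prefix='111' (no match yet)
Bit 20: prefix='1111' -> emit 'j', reset
Bit 21: prefix='0' -> emit 'l', reset

Answer: 0 4 6 8 10 13 17 21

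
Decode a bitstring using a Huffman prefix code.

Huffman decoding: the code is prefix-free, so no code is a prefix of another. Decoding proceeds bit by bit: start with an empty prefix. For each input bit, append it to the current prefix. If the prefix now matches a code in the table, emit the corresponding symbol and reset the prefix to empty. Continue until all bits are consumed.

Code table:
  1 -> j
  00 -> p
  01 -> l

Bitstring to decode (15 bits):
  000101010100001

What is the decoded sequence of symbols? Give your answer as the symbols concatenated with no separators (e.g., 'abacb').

Bit 0: prefix='0' (no match yet)
Bit 1: prefix='00' -> emit 'p', reset
Bit 2: prefix='0' (no match yet)
Bit 3: prefix='01' -> emit 'l', reset
Bit 4: prefix='0' (no match yet)
Bit 5: prefix='01' -> emit 'l', reset
Bit 6: prefix='0' (no match yet)
Bit 7: prefix='01' -> emit 'l', reset
Bit 8: prefix='0' (no match yet)
Bit 9: prefix='01' -> emit 'l', reset
Bit 10: prefix='0' (no match yet)
Bit 11: prefix='00' -> emit 'p', reset
Bit 12: prefix='0' (no match yet)
Bit 13: prefix='00' -> emit 'p', reset
Bit 14: prefix='1' -> emit 'j', reset

Answer: pllllppj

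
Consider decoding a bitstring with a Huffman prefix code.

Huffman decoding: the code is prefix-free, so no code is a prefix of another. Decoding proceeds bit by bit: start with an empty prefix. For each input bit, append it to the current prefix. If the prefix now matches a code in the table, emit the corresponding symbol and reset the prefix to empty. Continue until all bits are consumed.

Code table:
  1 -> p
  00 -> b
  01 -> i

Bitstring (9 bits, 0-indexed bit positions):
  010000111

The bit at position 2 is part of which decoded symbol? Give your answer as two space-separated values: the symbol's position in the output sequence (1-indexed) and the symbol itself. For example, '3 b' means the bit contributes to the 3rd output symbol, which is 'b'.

Answer: 2 b

Derivation:
Bit 0: prefix='0' (no match yet)
Bit 1: prefix='01' -> emit 'i', reset
Bit 2: prefix='0' (no match yet)
Bit 3: prefix='00' -> emit 'b', reset
Bit 4: prefix='0' (no match yet)
Bit 5: prefix='00' -> emit 'b', reset
Bit 6: prefix='1' -> emit 'p', reset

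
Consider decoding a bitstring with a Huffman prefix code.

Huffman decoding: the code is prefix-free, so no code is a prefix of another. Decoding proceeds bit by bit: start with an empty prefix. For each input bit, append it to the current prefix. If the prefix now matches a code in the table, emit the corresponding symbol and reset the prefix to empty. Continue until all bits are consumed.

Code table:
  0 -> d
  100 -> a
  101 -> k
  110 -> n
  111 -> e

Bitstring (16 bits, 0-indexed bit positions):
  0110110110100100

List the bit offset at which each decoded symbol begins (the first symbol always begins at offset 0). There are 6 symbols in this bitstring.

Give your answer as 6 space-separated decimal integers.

Bit 0: prefix='0' -> emit 'd', reset
Bit 1: prefix='1' (no match yet)
Bit 2: prefix='11' (no match yet)
Bit 3: prefix='110' -> emit 'n', reset
Bit 4: prefix='1' (no match yet)
Bit 5: prefix='11' (no match yet)
Bit 6: prefix='110' -> emit 'n', reset
Bit 7: prefix='1' (no match yet)
Bit 8: prefix='11' (no match yet)
Bit 9: prefix='110' -> emit 'n', reset
Bit 10: prefix='1' (no match yet)
Bit 11: prefix='10' (no match yet)
Bit 12: prefix='100' -> emit 'a', reset
Bit 13: prefix='1' (no match yet)
Bit 14: prefix='10' (no match yet)
Bit 15: prefix='100' -> emit 'a', reset

Answer: 0 1 4 7 10 13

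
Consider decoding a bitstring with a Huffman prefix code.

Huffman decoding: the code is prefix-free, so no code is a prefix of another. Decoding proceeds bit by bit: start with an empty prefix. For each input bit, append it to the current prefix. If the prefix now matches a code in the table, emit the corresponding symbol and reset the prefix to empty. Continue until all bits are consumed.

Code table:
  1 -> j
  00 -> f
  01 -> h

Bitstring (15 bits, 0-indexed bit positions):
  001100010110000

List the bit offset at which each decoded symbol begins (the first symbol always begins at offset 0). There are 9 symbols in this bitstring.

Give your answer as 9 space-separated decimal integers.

Answer: 0 2 3 4 6 8 10 11 13

Derivation:
Bit 0: prefix='0' (no match yet)
Bit 1: prefix='00' -> emit 'f', reset
Bit 2: prefix='1' -> emit 'j', reset
Bit 3: prefix='1' -> emit 'j', reset
Bit 4: prefix='0' (no match yet)
Bit 5: prefix='00' -> emit 'f', reset
Bit 6: prefix='0' (no match yet)
Bit 7: prefix='01' -> emit 'h', reset
Bit 8: prefix='0' (no match yet)
Bit 9: prefix='01' -> emit 'h', reset
Bit 10: prefix='1' -> emit 'j', reset
Bit 11: prefix='0' (no match yet)
Bit 12: prefix='00' -> emit 'f', reset
Bit 13: prefix='0' (no match yet)
Bit 14: prefix='00' -> emit 'f', reset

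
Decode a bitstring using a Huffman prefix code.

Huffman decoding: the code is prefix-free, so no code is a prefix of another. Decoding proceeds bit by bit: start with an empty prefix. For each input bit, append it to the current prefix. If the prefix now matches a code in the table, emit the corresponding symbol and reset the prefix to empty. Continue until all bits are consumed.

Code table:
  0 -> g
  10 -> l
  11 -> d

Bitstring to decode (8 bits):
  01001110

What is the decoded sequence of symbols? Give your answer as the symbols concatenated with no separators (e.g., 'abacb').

Answer: glgdl

Derivation:
Bit 0: prefix='0' -> emit 'g', reset
Bit 1: prefix='1' (no match yet)
Bit 2: prefix='10' -> emit 'l', reset
Bit 3: prefix='0' -> emit 'g', reset
Bit 4: prefix='1' (no match yet)
Bit 5: prefix='11' -> emit 'd', reset
Bit 6: prefix='1' (no match yet)
Bit 7: prefix='10' -> emit 'l', reset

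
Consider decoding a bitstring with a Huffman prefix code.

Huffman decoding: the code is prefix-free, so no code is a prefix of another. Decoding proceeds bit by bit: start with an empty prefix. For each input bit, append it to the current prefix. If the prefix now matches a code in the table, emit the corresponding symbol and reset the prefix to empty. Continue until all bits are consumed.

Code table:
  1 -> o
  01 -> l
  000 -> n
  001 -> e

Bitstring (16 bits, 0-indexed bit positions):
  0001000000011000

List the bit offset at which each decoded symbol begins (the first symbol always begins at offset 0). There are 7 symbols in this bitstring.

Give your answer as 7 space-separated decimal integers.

Bit 0: prefix='0' (no match yet)
Bit 1: prefix='00' (no match yet)
Bit 2: prefix='000' -> emit 'n', reset
Bit 3: prefix='1' -> emit 'o', reset
Bit 4: prefix='0' (no match yet)
Bit 5: prefix='00' (no match yet)
Bit 6: prefix='000' -> emit 'n', reset
Bit 7: prefix='0' (no match yet)
Bit 8: prefix='00' (no match yet)
Bit 9: prefix='000' -> emit 'n', reset
Bit 10: prefix='0' (no match yet)
Bit 11: prefix='01' -> emit 'l', reset
Bit 12: prefix='1' -> emit 'o', reset
Bit 13: prefix='0' (no match yet)
Bit 14: prefix='00' (no match yet)
Bit 15: prefix='000' -> emit 'n', reset

Answer: 0 3 4 7 10 12 13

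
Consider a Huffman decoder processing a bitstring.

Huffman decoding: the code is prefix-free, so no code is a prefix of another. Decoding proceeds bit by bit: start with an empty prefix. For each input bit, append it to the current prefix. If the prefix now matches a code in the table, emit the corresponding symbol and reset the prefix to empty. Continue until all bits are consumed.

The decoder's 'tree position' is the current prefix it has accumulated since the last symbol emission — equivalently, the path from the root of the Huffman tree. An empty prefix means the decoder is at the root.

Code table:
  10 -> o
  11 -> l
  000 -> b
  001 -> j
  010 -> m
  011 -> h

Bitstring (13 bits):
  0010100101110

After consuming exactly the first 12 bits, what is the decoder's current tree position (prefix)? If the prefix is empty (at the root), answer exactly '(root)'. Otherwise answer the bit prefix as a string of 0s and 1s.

Answer: 1

Derivation:
Bit 0: prefix='0' (no match yet)
Bit 1: prefix='00' (no match yet)
Bit 2: prefix='001' -> emit 'j', reset
Bit 3: prefix='0' (no match yet)
Bit 4: prefix='01' (no match yet)
Bit 5: prefix='010' -> emit 'm', reset
Bit 6: prefix='0' (no match yet)
Bit 7: prefix='01' (no match yet)
Bit 8: prefix='010' -> emit 'm', reset
Bit 9: prefix='1' (no match yet)
Bit 10: prefix='11' -> emit 'l', reset
Bit 11: prefix='1' (no match yet)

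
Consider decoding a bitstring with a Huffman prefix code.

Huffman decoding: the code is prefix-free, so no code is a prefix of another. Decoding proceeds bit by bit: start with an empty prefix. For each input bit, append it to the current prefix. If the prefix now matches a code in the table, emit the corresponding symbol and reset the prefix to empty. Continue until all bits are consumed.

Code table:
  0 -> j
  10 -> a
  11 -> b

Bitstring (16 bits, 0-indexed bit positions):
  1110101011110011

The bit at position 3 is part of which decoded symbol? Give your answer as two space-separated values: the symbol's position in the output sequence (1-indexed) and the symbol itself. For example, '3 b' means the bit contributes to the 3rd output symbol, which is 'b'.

Answer: 2 a

Derivation:
Bit 0: prefix='1' (no match yet)
Bit 1: prefix='11' -> emit 'b', reset
Bit 2: prefix='1' (no match yet)
Bit 3: prefix='10' -> emit 'a', reset
Bit 4: prefix='1' (no match yet)
Bit 5: prefix='10' -> emit 'a', reset
Bit 6: prefix='1' (no match yet)
Bit 7: prefix='10' -> emit 'a', reset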